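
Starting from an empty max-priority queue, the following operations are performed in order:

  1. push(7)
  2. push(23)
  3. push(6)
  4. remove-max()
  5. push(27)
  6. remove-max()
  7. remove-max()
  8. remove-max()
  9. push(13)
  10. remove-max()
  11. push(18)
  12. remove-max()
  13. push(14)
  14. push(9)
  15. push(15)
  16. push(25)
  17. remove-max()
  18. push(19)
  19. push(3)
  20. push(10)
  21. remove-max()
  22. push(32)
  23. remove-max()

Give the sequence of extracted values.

insert 7 → {7}
insert 23 → {23, 7}
insert 6 → {23, 7, 6}
remove-max → 23; now {7, 6}
insert 27 → {27, 7, 6}
remove-max → 27; now {7, 6}
remove-max → 7; now {6}
remove-max → 6; now {}
insert 13 → {13}
remove-max → 13; now {}
insert 18 → {18}
remove-max → 18; now {}
insert 14 → {14}
insert 9 → {14, 9}
insert 15 → {15, 14, 9}
insert 25 → {25, 15, 14, 9}
remove-max → 25; now {15, 14, 9}
insert 19 → {19, 15, 14, 9}
insert 3 → {19, 15, 14, 9, 3}
insert 10 → {19, 15, 14, 10, 9, 3}
remove-max → 19; now {15, 14, 10, 9, 3}
insert 32 → {32, 15, 14, 10, 9, 3}
remove-max → 32; now {15, 14, 10, 9, 3}

23, 27, 7, 6, 13, 18, 25, 19, 32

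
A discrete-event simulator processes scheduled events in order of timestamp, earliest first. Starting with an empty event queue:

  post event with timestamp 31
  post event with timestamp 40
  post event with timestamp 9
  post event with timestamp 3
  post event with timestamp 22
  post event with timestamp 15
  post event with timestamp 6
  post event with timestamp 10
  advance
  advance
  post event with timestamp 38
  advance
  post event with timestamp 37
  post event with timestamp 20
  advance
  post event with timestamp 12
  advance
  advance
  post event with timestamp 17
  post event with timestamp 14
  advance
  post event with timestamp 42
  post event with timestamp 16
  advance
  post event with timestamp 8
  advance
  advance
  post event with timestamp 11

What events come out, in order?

insert 31 → {31}
insert 40 → {31, 40}
insert 9 → {9, 31, 40}
insert 3 → {3, 9, 31, 40}
insert 22 → {3, 9, 22, 31, 40}
insert 15 → {3, 9, 15, 22, 31, 40}
insert 6 → {3, 6, 9, 15, 22, 31, 40}
insert 10 → {3, 6, 9, 10, 15, 22, 31, 40}
advance → 3; now {6, 9, 10, 15, 22, 31, 40}
advance → 6; now {9, 10, 15, 22, 31, 40}
insert 38 → {9, 10, 15, 22, 31, 38, 40}
advance → 9; now {10, 15, 22, 31, 38, 40}
insert 37 → {10, 15, 22, 31, 37, 38, 40}
insert 20 → {10, 15, 20, 22, 31, 37, 38, 40}
advance → 10; now {15, 20, 22, 31, 37, 38, 40}
insert 12 → {12, 15, 20, 22, 31, 37, 38, 40}
advance → 12; now {15, 20, 22, 31, 37, 38, 40}
advance → 15; now {20, 22, 31, 37, 38, 40}
insert 17 → {17, 20, 22, 31, 37, 38, 40}
insert 14 → {14, 17, 20, 22, 31, 37, 38, 40}
advance → 14; now {17, 20, 22, 31, 37, 38, 40}
insert 42 → {17, 20, 22, 31, 37, 38, 40, 42}
insert 16 → {16, 17, 20, 22, 31, 37, 38, 40, 42}
advance → 16; now {17, 20, 22, 31, 37, 38, 40, 42}
insert 8 → {8, 17, 20, 22, 31, 37, 38, 40, 42}
advance → 8; now {17, 20, 22, 31, 37, 38, 40, 42}
advance → 17; now {20, 22, 31, 37, 38, 40, 42}
insert 11 → {11, 20, 22, 31, 37, 38, 40, 42}

3 → 6 → 9 → 10 → 12 → 15 → 14 → 16 → 8 → 17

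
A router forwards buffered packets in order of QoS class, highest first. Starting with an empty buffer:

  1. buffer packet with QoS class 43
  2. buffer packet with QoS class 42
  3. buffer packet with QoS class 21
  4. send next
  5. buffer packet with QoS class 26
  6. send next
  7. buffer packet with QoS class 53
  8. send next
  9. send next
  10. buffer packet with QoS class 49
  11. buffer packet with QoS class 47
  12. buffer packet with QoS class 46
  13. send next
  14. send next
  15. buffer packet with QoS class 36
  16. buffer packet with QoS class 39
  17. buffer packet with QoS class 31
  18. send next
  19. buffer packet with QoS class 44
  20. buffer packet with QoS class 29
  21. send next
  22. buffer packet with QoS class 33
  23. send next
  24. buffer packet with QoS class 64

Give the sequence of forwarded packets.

insert 43 → {43}
insert 42 → {43, 42}
insert 21 → {43, 42, 21}
send next → 43; now {42, 21}
insert 26 → {42, 26, 21}
send next → 42; now {26, 21}
insert 53 → {53, 26, 21}
send next → 53; now {26, 21}
send next → 26; now {21}
insert 49 → {49, 21}
insert 47 → {49, 47, 21}
insert 46 → {49, 47, 46, 21}
send next → 49; now {47, 46, 21}
send next → 47; now {46, 21}
insert 36 → {46, 36, 21}
insert 39 → {46, 39, 36, 21}
insert 31 → {46, 39, 36, 31, 21}
send next → 46; now {39, 36, 31, 21}
insert 44 → {44, 39, 36, 31, 21}
insert 29 → {44, 39, 36, 31, 29, 21}
send next → 44; now {39, 36, 31, 29, 21}
insert 33 → {39, 36, 33, 31, 29, 21}
send next → 39; now {36, 33, 31, 29, 21}
insert 64 → {64, 36, 33, 31, 29, 21}

43 → 42 → 53 → 26 → 49 → 47 → 46 → 44 → 39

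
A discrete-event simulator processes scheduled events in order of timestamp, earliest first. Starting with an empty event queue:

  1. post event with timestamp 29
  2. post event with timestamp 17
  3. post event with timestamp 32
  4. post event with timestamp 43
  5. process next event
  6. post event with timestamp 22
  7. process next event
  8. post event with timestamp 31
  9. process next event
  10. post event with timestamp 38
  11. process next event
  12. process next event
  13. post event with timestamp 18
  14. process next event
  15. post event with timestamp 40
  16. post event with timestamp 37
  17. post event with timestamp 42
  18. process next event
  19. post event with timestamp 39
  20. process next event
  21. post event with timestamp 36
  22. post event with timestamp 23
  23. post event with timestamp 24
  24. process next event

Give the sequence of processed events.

insert 29 → {29}
insert 17 → {17, 29}
insert 32 → {17, 29, 32}
insert 43 → {17, 29, 32, 43}
process next event → 17; now {29, 32, 43}
insert 22 → {22, 29, 32, 43}
process next event → 22; now {29, 32, 43}
insert 31 → {29, 31, 32, 43}
process next event → 29; now {31, 32, 43}
insert 38 → {31, 32, 38, 43}
process next event → 31; now {32, 38, 43}
process next event → 32; now {38, 43}
insert 18 → {18, 38, 43}
process next event → 18; now {38, 43}
insert 40 → {38, 40, 43}
insert 37 → {37, 38, 40, 43}
insert 42 → {37, 38, 40, 42, 43}
process next event → 37; now {38, 40, 42, 43}
insert 39 → {38, 39, 40, 42, 43}
process next event → 38; now {39, 40, 42, 43}
insert 36 → {36, 39, 40, 42, 43}
insert 23 → {23, 36, 39, 40, 42, 43}
insert 24 → {23, 24, 36, 39, 40, 42, 43}
process next event → 23; now {24, 36, 39, 40, 42, 43}

17, 22, 29, 31, 32, 18, 37, 38, 23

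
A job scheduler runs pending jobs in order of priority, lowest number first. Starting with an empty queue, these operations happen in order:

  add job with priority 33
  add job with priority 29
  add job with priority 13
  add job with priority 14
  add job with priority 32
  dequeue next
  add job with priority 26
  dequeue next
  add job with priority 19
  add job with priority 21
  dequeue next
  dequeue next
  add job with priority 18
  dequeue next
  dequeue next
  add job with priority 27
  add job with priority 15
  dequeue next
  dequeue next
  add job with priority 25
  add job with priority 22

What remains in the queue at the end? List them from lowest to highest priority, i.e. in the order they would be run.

insert 33 → {33}
insert 29 → {29, 33}
insert 13 → {13, 29, 33}
insert 14 → {13, 14, 29, 33}
insert 32 → {13, 14, 29, 32, 33}
dequeue next → 13; now {14, 29, 32, 33}
insert 26 → {14, 26, 29, 32, 33}
dequeue next → 14; now {26, 29, 32, 33}
insert 19 → {19, 26, 29, 32, 33}
insert 21 → {19, 21, 26, 29, 32, 33}
dequeue next → 19; now {21, 26, 29, 32, 33}
dequeue next → 21; now {26, 29, 32, 33}
insert 18 → {18, 26, 29, 32, 33}
dequeue next → 18; now {26, 29, 32, 33}
dequeue next → 26; now {29, 32, 33}
insert 27 → {27, 29, 32, 33}
insert 15 → {15, 27, 29, 32, 33}
dequeue next → 15; now {27, 29, 32, 33}
dequeue next → 27; now {29, 32, 33}
insert 25 → {25, 29, 32, 33}
insert 22 → {22, 25, 29, 32, 33}

[22, 25, 29, 32, 33]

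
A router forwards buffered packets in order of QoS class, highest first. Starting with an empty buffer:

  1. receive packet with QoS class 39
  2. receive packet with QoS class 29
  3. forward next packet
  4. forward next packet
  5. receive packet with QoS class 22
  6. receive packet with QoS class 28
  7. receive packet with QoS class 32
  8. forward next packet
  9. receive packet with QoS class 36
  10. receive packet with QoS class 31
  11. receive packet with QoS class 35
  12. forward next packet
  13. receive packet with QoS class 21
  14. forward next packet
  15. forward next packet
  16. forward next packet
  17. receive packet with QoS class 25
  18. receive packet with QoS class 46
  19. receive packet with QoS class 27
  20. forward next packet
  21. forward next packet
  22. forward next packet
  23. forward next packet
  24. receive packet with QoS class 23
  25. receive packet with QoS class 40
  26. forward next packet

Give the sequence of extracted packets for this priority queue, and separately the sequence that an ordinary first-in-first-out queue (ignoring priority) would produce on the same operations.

insert 39 → {39}
insert 29 → {39, 29}
forward next packet → 39; now {29}
forward next packet → 29; now {}
insert 22 → {22}
insert 28 → {28, 22}
insert 32 → {32, 28, 22}
forward next packet → 32; now {28, 22}
insert 36 → {36, 28, 22}
insert 31 → {36, 31, 28, 22}
insert 35 → {36, 35, 31, 28, 22}
forward next packet → 36; now {35, 31, 28, 22}
insert 21 → {35, 31, 28, 22, 21}
forward next packet → 35; now {31, 28, 22, 21}
forward next packet → 31; now {28, 22, 21}
forward next packet → 28; now {22, 21}
insert 25 → {25, 22, 21}
insert 46 → {46, 25, 22, 21}
insert 27 → {46, 27, 25, 22, 21}
forward next packet → 46; now {27, 25, 22, 21}
forward next packet → 27; now {25, 22, 21}
forward next packet → 25; now {22, 21}
forward next packet → 22; now {21}
insert 23 → {23, 21}
insert 40 → {40, 23, 21}
forward next packet → 40; now {23, 21}

priority queue: [39, 29, 32, 36, 35, 31, 28, 46, 27, 25, 22, 40]; FIFO queue: [39, 29, 22, 28, 32, 36, 31, 35, 21, 25, 46, 27]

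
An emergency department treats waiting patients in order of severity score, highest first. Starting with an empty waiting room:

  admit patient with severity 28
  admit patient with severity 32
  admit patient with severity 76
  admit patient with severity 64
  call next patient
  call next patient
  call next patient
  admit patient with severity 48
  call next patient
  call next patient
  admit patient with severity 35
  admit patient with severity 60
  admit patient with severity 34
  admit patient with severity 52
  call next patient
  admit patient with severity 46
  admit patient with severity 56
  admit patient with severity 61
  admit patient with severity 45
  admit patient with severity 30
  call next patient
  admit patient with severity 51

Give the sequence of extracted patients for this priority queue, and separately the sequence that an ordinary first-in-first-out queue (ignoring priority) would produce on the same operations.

priority queue: [76, 64, 32, 48, 28, 60, 61]; FIFO queue: 28, 32, 76, 64, 48, 35, 60

insert 28 → {28}
insert 32 → {32, 28}
insert 76 → {76, 32, 28}
insert 64 → {76, 64, 32, 28}
call next patient → 76; now {64, 32, 28}
call next patient → 64; now {32, 28}
call next patient → 32; now {28}
insert 48 → {48, 28}
call next patient → 48; now {28}
call next patient → 28; now {}
insert 35 → {35}
insert 60 → {60, 35}
insert 34 → {60, 35, 34}
insert 52 → {60, 52, 35, 34}
call next patient → 60; now {52, 35, 34}
insert 46 → {52, 46, 35, 34}
insert 56 → {56, 52, 46, 35, 34}
insert 61 → {61, 56, 52, 46, 35, 34}
insert 45 → {61, 56, 52, 46, 45, 35, 34}
insert 30 → {61, 56, 52, 46, 45, 35, 34, 30}
call next patient → 61; now {56, 52, 46, 45, 35, 34, 30}
insert 51 → {56, 52, 51, 46, 45, 35, 34, 30}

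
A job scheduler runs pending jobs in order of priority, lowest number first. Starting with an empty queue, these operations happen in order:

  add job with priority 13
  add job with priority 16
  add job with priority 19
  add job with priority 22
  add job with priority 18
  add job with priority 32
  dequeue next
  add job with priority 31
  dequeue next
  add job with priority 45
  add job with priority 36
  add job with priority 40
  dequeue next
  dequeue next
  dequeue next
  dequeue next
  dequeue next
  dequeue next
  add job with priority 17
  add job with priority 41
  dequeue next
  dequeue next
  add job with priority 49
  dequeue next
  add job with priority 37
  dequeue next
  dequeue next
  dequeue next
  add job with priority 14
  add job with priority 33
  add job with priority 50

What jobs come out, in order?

13 → 16 → 18 → 19 → 22 → 31 → 32 → 36 → 17 → 40 → 41 → 37 → 45 → 49

insert 13 → {13}
insert 16 → {13, 16}
insert 19 → {13, 16, 19}
insert 22 → {13, 16, 19, 22}
insert 18 → {13, 16, 18, 19, 22}
insert 32 → {13, 16, 18, 19, 22, 32}
dequeue next → 13; now {16, 18, 19, 22, 32}
insert 31 → {16, 18, 19, 22, 31, 32}
dequeue next → 16; now {18, 19, 22, 31, 32}
insert 45 → {18, 19, 22, 31, 32, 45}
insert 36 → {18, 19, 22, 31, 32, 36, 45}
insert 40 → {18, 19, 22, 31, 32, 36, 40, 45}
dequeue next → 18; now {19, 22, 31, 32, 36, 40, 45}
dequeue next → 19; now {22, 31, 32, 36, 40, 45}
dequeue next → 22; now {31, 32, 36, 40, 45}
dequeue next → 31; now {32, 36, 40, 45}
dequeue next → 32; now {36, 40, 45}
dequeue next → 36; now {40, 45}
insert 17 → {17, 40, 45}
insert 41 → {17, 40, 41, 45}
dequeue next → 17; now {40, 41, 45}
dequeue next → 40; now {41, 45}
insert 49 → {41, 45, 49}
dequeue next → 41; now {45, 49}
insert 37 → {37, 45, 49}
dequeue next → 37; now {45, 49}
dequeue next → 45; now {49}
dequeue next → 49; now {}
insert 14 → {14}
insert 33 → {14, 33}
insert 50 → {14, 33, 50}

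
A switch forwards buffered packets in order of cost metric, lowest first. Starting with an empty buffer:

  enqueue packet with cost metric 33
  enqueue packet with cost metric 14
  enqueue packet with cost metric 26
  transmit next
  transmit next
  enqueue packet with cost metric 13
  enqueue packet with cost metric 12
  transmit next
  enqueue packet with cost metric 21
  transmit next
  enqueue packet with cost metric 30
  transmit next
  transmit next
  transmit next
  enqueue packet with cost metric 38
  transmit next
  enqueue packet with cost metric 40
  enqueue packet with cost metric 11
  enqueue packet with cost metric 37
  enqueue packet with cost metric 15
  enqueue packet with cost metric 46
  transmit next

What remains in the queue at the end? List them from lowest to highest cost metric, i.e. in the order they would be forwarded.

15 → 37 → 40 → 46

insert 33 → {33}
insert 14 → {14, 33}
insert 26 → {14, 26, 33}
transmit next → 14; now {26, 33}
transmit next → 26; now {33}
insert 13 → {13, 33}
insert 12 → {12, 13, 33}
transmit next → 12; now {13, 33}
insert 21 → {13, 21, 33}
transmit next → 13; now {21, 33}
insert 30 → {21, 30, 33}
transmit next → 21; now {30, 33}
transmit next → 30; now {33}
transmit next → 33; now {}
insert 38 → {38}
transmit next → 38; now {}
insert 40 → {40}
insert 11 → {11, 40}
insert 37 → {11, 37, 40}
insert 15 → {11, 15, 37, 40}
insert 46 → {11, 15, 37, 40, 46}
transmit next → 11; now {15, 37, 40, 46}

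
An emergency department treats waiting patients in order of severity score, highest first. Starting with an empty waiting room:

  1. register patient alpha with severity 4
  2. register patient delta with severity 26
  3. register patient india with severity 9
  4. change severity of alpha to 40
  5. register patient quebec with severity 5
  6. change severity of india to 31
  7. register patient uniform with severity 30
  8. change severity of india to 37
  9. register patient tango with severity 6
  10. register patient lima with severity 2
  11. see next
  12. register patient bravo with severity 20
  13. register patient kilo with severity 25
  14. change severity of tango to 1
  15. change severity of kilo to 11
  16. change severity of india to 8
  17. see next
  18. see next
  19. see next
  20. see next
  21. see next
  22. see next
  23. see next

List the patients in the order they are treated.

alpha, uniform, delta, bravo, kilo, india, quebec, lima

add alpha (severity 4) → {alpha:4}
add delta (severity 26) → {delta:26, alpha:4}
add india (severity 9) → {delta:26, india:9, alpha:4}
update alpha to severity 40 → {alpha:40, delta:26, india:9}
add quebec (severity 5) → {alpha:40, delta:26, india:9, quebec:5}
update india to severity 31 → {alpha:40, india:31, delta:26, quebec:5}
add uniform (severity 30) → {alpha:40, india:31, uniform:30, delta:26, quebec:5}
update india to severity 37 → {alpha:40, india:37, uniform:30, delta:26, quebec:5}
add tango (severity 6) → {alpha:40, india:37, uniform:30, delta:26, tango:6, quebec:5}
add lima (severity 2) → {alpha:40, india:37, uniform:30, delta:26, tango:6, quebec:5, lima:2}
see next → alpha; now {india:37, uniform:30, delta:26, tango:6, quebec:5, lima:2}
add bravo (severity 20) → {india:37, uniform:30, delta:26, bravo:20, tango:6, quebec:5, lima:2}
add kilo (severity 25) → {india:37, uniform:30, delta:26, kilo:25, bravo:20, tango:6, quebec:5, lima:2}
update tango to severity 1 → {india:37, uniform:30, delta:26, kilo:25, bravo:20, quebec:5, lima:2, tango:1}
update kilo to severity 11 → {india:37, uniform:30, delta:26, bravo:20, kilo:11, quebec:5, lima:2, tango:1}
update india to severity 8 → {uniform:30, delta:26, bravo:20, kilo:11, india:8, quebec:5, lima:2, tango:1}
see next → uniform; now {delta:26, bravo:20, kilo:11, india:8, quebec:5, lima:2, tango:1}
see next → delta; now {bravo:20, kilo:11, india:8, quebec:5, lima:2, tango:1}
see next → bravo; now {kilo:11, india:8, quebec:5, lima:2, tango:1}
see next → kilo; now {india:8, quebec:5, lima:2, tango:1}
see next → india; now {quebec:5, lima:2, tango:1}
see next → quebec; now {lima:2, tango:1}
see next → lima; now {tango:1}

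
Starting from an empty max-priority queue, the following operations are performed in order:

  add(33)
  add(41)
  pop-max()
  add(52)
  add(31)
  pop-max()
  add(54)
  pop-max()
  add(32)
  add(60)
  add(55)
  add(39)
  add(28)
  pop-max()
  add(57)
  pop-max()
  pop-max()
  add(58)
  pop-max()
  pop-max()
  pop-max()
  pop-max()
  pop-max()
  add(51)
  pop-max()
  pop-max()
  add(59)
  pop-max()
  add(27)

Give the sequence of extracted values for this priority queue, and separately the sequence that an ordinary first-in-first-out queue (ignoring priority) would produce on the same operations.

insert 33 → {33}
insert 41 → {41, 33}
pop-max → 41; now {33}
insert 52 → {52, 33}
insert 31 → {52, 33, 31}
pop-max → 52; now {33, 31}
insert 54 → {54, 33, 31}
pop-max → 54; now {33, 31}
insert 32 → {33, 32, 31}
insert 60 → {60, 33, 32, 31}
insert 55 → {60, 55, 33, 32, 31}
insert 39 → {60, 55, 39, 33, 32, 31}
insert 28 → {60, 55, 39, 33, 32, 31, 28}
pop-max → 60; now {55, 39, 33, 32, 31, 28}
insert 57 → {57, 55, 39, 33, 32, 31, 28}
pop-max → 57; now {55, 39, 33, 32, 31, 28}
pop-max → 55; now {39, 33, 32, 31, 28}
insert 58 → {58, 39, 33, 32, 31, 28}
pop-max → 58; now {39, 33, 32, 31, 28}
pop-max → 39; now {33, 32, 31, 28}
pop-max → 33; now {32, 31, 28}
pop-max → 32; now {31, 28}
pop-max → 31; now {28}
insert 51 → {51, 28}
pop-max → 51; now {28}
pop-max → 28; now {}
insert 59 → {59}
pop-max → 59; now {}
insert 27 → {27}

priority queue: [41, 52, 54, 60, 57, 55, 58, 39, 33, 32, 31, 51, 28, 59]; FIFO queue: 33, 41, 52, 31, 54, 32, 60, 55, 39, 28, 57, 58, 51, 59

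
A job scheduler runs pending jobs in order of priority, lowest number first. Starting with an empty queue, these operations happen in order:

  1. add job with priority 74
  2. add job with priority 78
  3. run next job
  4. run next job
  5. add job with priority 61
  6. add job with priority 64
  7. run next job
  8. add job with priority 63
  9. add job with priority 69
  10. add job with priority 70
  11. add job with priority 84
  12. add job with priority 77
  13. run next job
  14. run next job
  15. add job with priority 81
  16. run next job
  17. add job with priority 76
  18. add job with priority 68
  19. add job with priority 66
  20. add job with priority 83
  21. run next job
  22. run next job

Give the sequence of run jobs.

insert 74 → {74}
insert 78 → {74, 78}
run next job → 74; now {78}
run next job → 78; now {}
insert 61 → {61}
insert 64 → {61, 64}
run next job → 61; now {64}
insert 63 → {63, 64}
insert 69 → {63, 64, 69}
insert 70 → {63, 64, 69, 70}
insert 84 → {63, 64, 69, 70, 84}
insert 77 → {63, 64, 69, 70, 77, 84}
run next job → 63; now {64, 69, 70, 77, 84}
run next job → 64; now {69, 70, 77, 84}
insert 81 → {69, 70, 77, 81, 84}
run next job → 69; now {70, 77, 81, 84}
insert 76 → {70, 76, 77, 81, 84}
insert 68 → {68, 70, 76, 77, 81, 84}
insert 66 → {66, 68, 70, 76, 77, 81, 84}
insert 83 → {66, 68, 70, 76, 77, 81, 83, 84}
run next job → 66; now {68, 70, 76, 77, 81, 83, 84}
run next job → 68; now {70, 76, 77, 81, 83, 84}

74 → 78 → 61 → 63 → 64 → 69 → 66 → 68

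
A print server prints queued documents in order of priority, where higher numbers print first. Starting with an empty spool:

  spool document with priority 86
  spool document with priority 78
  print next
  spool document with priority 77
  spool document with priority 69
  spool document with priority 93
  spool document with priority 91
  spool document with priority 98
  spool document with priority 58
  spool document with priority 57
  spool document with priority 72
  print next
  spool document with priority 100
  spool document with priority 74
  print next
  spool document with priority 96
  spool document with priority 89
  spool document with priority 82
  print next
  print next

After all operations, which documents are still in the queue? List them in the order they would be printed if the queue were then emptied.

91, 89, 82, 78, 77, 74, 72, 69, 58, 57

insert 86 → {86}
insert 78 → {86, 78}
print next → 86; now {78}
insert 77 → {78, 77}
insert 69 → {78, 77, 69}
insert 93 → {93, 78, 77, 69}
insert 91 → {93, 91, 78, 77, 69}
insert 98 → {98, 93, 91, 78, 77, 69}
insert 58 → {98, 93, 91, 78, 77, 69, 58}
insert 57 → {98, 93, 91, 78, 77, 69, 58, 57}
insert 72 → {98, 93, 91, 78, 77, 72, 69, 58, 57}
print next → 98; now {93, 91, 78, 77, 72, 69, 58, 57}
insert 100 → {100, 93, 91, 78, 77, 72, 69, 58, 57}
insert 74 → {100, 93, 91, 78, 77, 74, 72, 69, 58, 57}
print next → 100; now {93, 91, 78, 77, 74, 72, 69, 58, 57}
insert 96 → {96, 93, 91, 78, 77, 74, 72, 69, 58, 57}
insert 89 → {96, 93, 91, 89, 78, 77, 74, 72, 69, 58, 57}
insert 82 → {96, 93, 91, 89, 82, 78, 77, 74, 72, 69, 58, 57}
print next → 96; now {93, 91, 89, 82, 78, 77, 74, 72, 69, 58, 57}
print next → 93; now {91, 89, 82, 78, 77, 74, 72, 69, 58, 57}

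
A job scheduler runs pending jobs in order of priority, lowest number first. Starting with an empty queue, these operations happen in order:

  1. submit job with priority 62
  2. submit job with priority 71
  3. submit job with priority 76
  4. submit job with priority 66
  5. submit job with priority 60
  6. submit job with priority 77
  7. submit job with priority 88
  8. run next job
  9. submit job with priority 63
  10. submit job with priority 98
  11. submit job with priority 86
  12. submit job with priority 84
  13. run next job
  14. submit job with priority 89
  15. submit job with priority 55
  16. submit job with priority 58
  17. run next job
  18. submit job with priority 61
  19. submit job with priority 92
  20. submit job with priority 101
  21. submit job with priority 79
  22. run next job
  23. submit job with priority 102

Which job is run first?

60

insert 62 → {62}
insert 71 → {62, 71}
insert 76 → {62, 71, 76}
insert 66 → {62, 66, 71, 76}
insert 60 → {60, 62, 66, 71, 76}
insert 77 → {60, 62, 66, 71, 76, 77}
insert 88 → {60, 62, 66, 71, 76, 77, 88}
run next job → 60; now {62, 66, 71, 76, 77, 88}
insert 63 → {62, 63, 66, 71, 76, 77, 88}
insert 98 → {62, 63, 66, 71, 76, 77, 88, 98}
insert 86 → {62, 63, 66, 71, 76, 77, 86, 88, 98}
insert 84 → {62, 63, 66, 71, 76, 77, 84, 86, 88, 98}
run next job → 62; now {63, 66, 71, 76, 77, 84, 86, 88, 98}
insert 89 → {63, 66, 71, 76, 77, 84, 86, 88, 89, 98}
insert 55 → {55, 63, 66, 71, 76, 77, 84, 86, 88, 89, 98}
insert 58 → {55, 58, 63, 66, 71, 76, 77, 84, 86, 88, 89, 98}
run next job → 55; now {58, 63, 66, 71, 76, 77, 84, 86, 88, 89, 98}
insert 61 → {58, 61, 63, 66, 71, 76, 77, 84, 86, 88, 89, 98}
insert 92 → {58, 61, 63, 66, 71, 76, 77, 84, 86, 88, 89, 92, 98}
insert 101 → {58, 61, 63, 66, 71, 76, 77, 84, 86, 88, 89, 92, 98, 101}
insert 79 → {58, 61, 63, 66, 71, 76, 77, 79, 84, 86, 88, 89, 92, 98, 101}
run next job → 58; now {61, 63, 66, 71, 76, 77, 79, 84, 86, 88, 89, 92, 98, 101}
insert 102 → {61, 63, 66, 71, 76, 77, 79, 84, 86, 88, 89, 92, 98, 101, 102}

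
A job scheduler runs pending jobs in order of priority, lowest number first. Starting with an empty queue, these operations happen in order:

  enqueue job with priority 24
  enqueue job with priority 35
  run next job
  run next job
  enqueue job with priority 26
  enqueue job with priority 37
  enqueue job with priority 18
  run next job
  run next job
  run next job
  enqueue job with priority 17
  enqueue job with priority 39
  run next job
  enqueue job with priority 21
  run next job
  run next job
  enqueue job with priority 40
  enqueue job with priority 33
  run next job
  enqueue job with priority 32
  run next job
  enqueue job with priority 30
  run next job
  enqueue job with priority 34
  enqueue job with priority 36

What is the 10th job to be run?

32

insert 24 → {24}
insert 35 → {24, 35}
run next job → 24; now {35}
run next job → 35; now {}
insert 26 → {26}
insert 37 → {26, 37}
insert 18 → {18, 26, 37}
run next job → 18; now {26, 37}
run next job → 26; now {37}
run next job → 37; now {}
insert 17 → {17}
insert 39 → {17, 39}
run next job → 17; now {39}
insert 21 → {21, 39}
run next job → 21; now {39}
run next job → 39; now {}
insert 40 → {40}
insert 33 → {33, 40}
run next job → 33; now {40}
insert 32 → {32, 40}
run next job → 32; now {40}
insert 30 → {30, 40}
run next job → 30; now {40}
insert 34 → {34, 40}
insert 36 → {34, 36, 40}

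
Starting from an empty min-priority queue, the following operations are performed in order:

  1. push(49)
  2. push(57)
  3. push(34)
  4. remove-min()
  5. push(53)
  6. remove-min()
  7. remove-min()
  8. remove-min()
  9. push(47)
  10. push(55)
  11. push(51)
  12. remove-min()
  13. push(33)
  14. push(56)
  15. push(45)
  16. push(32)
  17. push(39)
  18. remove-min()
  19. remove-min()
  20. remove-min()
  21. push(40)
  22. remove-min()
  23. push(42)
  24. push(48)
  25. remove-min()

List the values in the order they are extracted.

[34, 49, 53, 57, 47, 32, 33, 39, 40, 42]

insert 49 → {49}
insert 57 → {49, 57}
insert 34 → {34, 49, 57}
remove-min → 34; now {49, 57}
insert 53 → {49, 53, 57}
remove-min → 49; now {53, 57}
remove-min → 53; now {57}
remove-min → 57; now {}
insert 47 → {47}
insert 55 → {47, 55}
insert 51 → {47, 51, 55}
remove-min → 47; now {51, 55}
insert 33 → {33, 51, 55}
insert 56 → {33, 51, 55, 56}
insert 45 → {33, 45, 51, 55, 56}
insert 32 → {32, 33, 45, 51, 55, 56}
insert 39 → {32, 33, 39, 45, 51, 55, 56}
remove-min → 32; now {33, 39, 45, 51, 55, 56}
remove-min → 33; now {39, 45, 51, 55, 56}
remove-min → 39; now {45, 51, 55, 56}
insert 40 → {40, 45, 51, 55, 56}
remove-min → 40; now {45, 51, 55, 56}
insert 42 → {42, 45, 51, 55, 56}
insert 48 → {42, 45, 48, 51, 55, 56}
remove-min → 42; now {45, 48, 51, 55, 56}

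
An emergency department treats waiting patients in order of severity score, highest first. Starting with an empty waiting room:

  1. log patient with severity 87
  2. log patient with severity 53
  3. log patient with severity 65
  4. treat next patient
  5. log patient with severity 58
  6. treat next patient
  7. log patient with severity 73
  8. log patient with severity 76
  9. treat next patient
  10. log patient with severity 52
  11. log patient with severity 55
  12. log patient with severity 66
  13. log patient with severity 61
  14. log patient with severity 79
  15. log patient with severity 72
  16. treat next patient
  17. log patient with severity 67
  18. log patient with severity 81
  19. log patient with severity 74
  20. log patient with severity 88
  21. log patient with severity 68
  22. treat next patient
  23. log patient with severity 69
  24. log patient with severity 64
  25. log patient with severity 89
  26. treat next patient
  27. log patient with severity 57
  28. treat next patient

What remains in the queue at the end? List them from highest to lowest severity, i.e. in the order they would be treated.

insert 87 → {87}
insert 53 → {87, 53}
insert 65 → {87, 65, 53}
treat next patient → 87; now {65, 53}
insert 58 → {65, 58, 53}
treat next patient → 65; now {58, 53}
insert 73 → {73, 58, 53}
insert 76 → {76, 73, 58, 53}
treat next patient → 76; now {73, 58, 53}
insert 52 → {73, 58, 53, 52}
insert 55 → {73, 58, 55, 53, 52}
insert 66 → {73, 66, 58, 55, 53, 52}
insert 61 → {73, 66, 61, 58, 55, 53, 52}
insert 79 → {79, 73, 66, 61, 58, 55, 53, 52}
insert 72 → {79, 73, 72, 66, 61, 58, 55, 53, 52}
treat next patient → 79; now {73, 72, 66, 61, 58, 55, 53, 52}
insert 67 → {73, 72, 67, 66, 61, 58, 55, 53, 52}
insert 81 → {81, 73, 72, 67, 66, 61, 58, 55, 53, 52}
insert 74 → {81, 74, 73, 72, 67, 66, 61, 58, 55, 53, 52}
insert 88 → {88, 81, 74, 73, 72, 67, 66, 61, 58, 55, 53, 52}
insert 68 → {88, 81, 74, 73, 72, 68, 67, 66, 61, 58, 55, 53, 52}
treat next patient → 88; now {81, 74, 73, 72, 68, 67, 66, 61, 58, 55, 53, 52}
insert 69 → {81, 74, 73, 72, 69, 68, 67, 66, 61, 58, 55, 53, 52}
insert 64 → {81, 74, 73, 72, 69, 68, 67, 66, 64, 61, 58, 55, 53, 52}
insert 89 → {89, 81, 74, 73, 72, 69, 68, 67, 66, 64, 61, 58, 55, 53, 52}
treat next patient → 89; now {81, 74, 73, 72, 69, 68, 67, 66, 64, 61, 58, 55, 53, 52}
insert 57 → {81, 74, 73, 72, 69, 68, 67, 66, 64, 61, 58, 57, 55, 53, 52}
treat next patient → 81; now {74, 73, 72, 69, 68, 67, 66, 64, 61, 58, 57, 55, 53, 52}

74, 73, 72, 69, 68, 67, 66, 64, 61, 58, 57, 55, 53, 52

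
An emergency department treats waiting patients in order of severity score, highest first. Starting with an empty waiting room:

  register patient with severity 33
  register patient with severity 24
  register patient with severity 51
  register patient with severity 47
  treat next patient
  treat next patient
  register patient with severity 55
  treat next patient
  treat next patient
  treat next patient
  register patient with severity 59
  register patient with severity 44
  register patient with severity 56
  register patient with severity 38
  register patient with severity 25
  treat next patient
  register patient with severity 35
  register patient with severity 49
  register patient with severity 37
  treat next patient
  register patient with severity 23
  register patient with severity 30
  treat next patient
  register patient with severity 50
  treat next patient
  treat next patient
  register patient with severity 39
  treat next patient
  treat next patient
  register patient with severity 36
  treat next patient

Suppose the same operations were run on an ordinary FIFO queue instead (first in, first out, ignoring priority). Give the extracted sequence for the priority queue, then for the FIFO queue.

priority queue: [51, 47, 55, 33, 24, 59, 56, 49, 50, 44, 39, 38, 37]; FIFO queue: 33 → 24 → 51 → 47 → 55 → 59 → 44 → 56 → 38 → 25 → 35 → 49 → 37

insert 33 → {33}
insert 24 → {33, 24}
insert 51 → {51, 33, 24}
insert 47 → {51, 47, 33, 24}
treat next patient → 51; now {47, 33, 24}
treat next patient → 47; now {33, 24}
insert 55 → {55, 33, 24}
treat next patient → 55; now {33, 24}
treat next patient → 33; now {24}
treat next patient → 24; now {}
insert 59 → {59}
insert 44 → {59, 44}
insert 56 → {59, 56, 44}
insert 38 → {59, 56, 44, 38}
insert 25 → {59, 56, 44, 38, 25}
treat next patient → 59; now {56, 44, 38, 25}
insert 35 → {56, 44, 38, 35, 25}
insert 49 → {56, 49, 44, 38, 35, 25}
insert 37 → {56, 49, 44, 38, 37, 35, 25}
treat next patient → 56; now {49, 44, 38, 37, 35, 25}
insert 23 → {49, 44, 38, 37, 35, 25, 23}
insert 30 → {49, 44, 38, 37, 35, 30, 25, 23}
treat next patient → 49; now {44, 38, 37, 35, 30, 25, 23}
insert 50 → {50, 44, 38, 37, 35, 30, 25, 23}
treat next patient → 50; now {44, 38, 37, 35, 30, 25, 23}
treat next patient → 44; now {38, 37, 35, 30, 25, 23}
insert 39 → {39, 38, 37, 35, 30, 25, 23}
treat next patient → 39; now {38, 37, 35, 30, 25, 23}
treat next patient → 38; now {37, 35, 30, 25, 23}
insert 36 → {37, 36, 35, 30, 25, 23}
treat next patient → 37; now {36, 35, 30, 25, 23}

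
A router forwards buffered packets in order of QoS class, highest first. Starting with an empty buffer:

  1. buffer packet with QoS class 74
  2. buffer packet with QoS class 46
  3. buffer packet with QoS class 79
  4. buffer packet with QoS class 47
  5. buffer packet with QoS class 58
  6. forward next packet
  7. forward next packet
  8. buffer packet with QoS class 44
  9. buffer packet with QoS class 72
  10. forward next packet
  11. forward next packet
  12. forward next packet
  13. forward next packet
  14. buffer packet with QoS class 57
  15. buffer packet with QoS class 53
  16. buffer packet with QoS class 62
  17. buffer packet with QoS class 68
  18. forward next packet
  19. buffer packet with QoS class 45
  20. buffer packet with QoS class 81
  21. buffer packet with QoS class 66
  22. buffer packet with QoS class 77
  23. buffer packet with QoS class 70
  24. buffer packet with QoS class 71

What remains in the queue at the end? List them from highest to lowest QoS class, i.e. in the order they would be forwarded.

81, 77, 71, 70, 66, 62, 57, 53, 45, 44

insert 74 → {74}
insert 46 → {74, 46}
insert 79 → {79, 74, 46}
insert 47 → {79, 74, 47, 46}
insert 58 → {79, 74, 58, 47, 46}
forward next packet → 79; now {74, 58, 47, 46}
forward next packet → 74; now {58, 47, 46}
insert 44 → {58, 47, 46, 44}
insert 72 → {72, 58, 47, 46, 44}
forward next packet → 72; now {58, 47, 46, 44}
forward next packet → 58; now {47, 46, 44}
forward next packet → 47; now {46, 44}
forward next packet → 46; now {44}
insert 57 → {57, 44}
insert 53 → {57, 53, 44}
insert 62 → {62, 57, 53, 44}
insert 68 → {68, 62, 57, 53, 44}
forward next packet → 68; now {62, 57, 53, 44}
insert 45 → {62, 57, 53, 45, 44}
insert 81 → {81, 62, 57, 53, 45, 44}
insert 66 → {81, 66, 62, 57, 53, 45, 44}
insert 77 → {81, 77, 66, 62, 57, 53, 45, 44}
insert 70 → {81, 77, 70, 66, 62, 57, 53, 45, 44}
insert 71 → {81, 77, 71, 70, 66, 62, 57, 53, 45, 44}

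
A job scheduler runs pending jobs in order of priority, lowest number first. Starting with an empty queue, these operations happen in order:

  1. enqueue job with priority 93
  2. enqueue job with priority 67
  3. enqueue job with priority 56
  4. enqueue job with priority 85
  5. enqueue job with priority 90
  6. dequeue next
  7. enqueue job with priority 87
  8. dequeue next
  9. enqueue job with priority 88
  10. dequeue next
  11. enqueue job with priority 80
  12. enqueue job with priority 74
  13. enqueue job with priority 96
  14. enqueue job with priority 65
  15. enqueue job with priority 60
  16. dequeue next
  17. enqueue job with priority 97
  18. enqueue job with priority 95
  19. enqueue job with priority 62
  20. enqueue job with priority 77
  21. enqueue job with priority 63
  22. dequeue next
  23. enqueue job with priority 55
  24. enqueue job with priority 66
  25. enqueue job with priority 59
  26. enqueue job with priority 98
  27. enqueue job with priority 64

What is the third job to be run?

insert 93 → {93}
insert 67 → {67, 93}
insert 56 → {56, 67, 93}
insert 85 → {56, 67, 85, 93}
insert 90 → {56, 67, 85, 90, 93}
dequeue next → 56; now {67, 85, 90, 93}
insert 87 → {67, 85, 87, 90, 93}
dequeue next → 67; now {85, 87, 90, 93}
insert 88 → {85, 87, 88, 90, 93}
dequeue next → 85; now {87, 88, 90, 93}
insert 80 → {80, 87, 88, 90, 93}
insert 74 → {74, 80, 87, 88, 90, 93}
insert 96 → {74, 80, 87, 88, 90, 93, 96}
insert 65 → {65, 74, 80, 87, 88, 90, 93, 96}
insert 60 → {60, 65, 74, 80, 87, 88, 90, 93, 96}
dequeue next → 60; now {65, 74, 80, 87, 88, 90, 93, 96}
insert 97 → {65, 74, 80, 87, 88, 90, 93, 96, 97}
insert 95 → {65, 74, 80, 87, 88, 90, 93, 95, 96, 97}
insert 62 → {62, 65, 74, 80, 87, 88, 90, 93, 95, 96, 97}
insert 77 → {62, 65, 74, 77, 80, 87, 88, 90, 93, 95, 96, 97}
insert 63 → {62, 63, 65, 74, 77, 80, 87, 88, 90, 93, 95, 96, 97}
dequeue next → 62; now {63, 65, 74, 77, 80, 87, 88, 90, 93, 95, 96, 97}
insert 55 → {55, 63, 65, 74, 77, 80, 87, 88, 90, 93, 95, 96, 97}
insert 66 → {55, 63, 65, 66, 74, 77, 80, 87, 88, 90, 93, 95, 96, 97}
insert 59 → {55, 59, 63, 65, 66, 74, 77, 80, 87, 88, 90, 93, 95, 96, 97}
insert 98 → {55, 59, 63, 65, 66, 74, 77, 80, 87, 88, 90, 93, 95, 96, 97, 98}
insert 64 → {55, 59, 63, 64, 65, 66, 74, 77, 80, 87, 88, 90, 93, 95, 96, 97, 98}

85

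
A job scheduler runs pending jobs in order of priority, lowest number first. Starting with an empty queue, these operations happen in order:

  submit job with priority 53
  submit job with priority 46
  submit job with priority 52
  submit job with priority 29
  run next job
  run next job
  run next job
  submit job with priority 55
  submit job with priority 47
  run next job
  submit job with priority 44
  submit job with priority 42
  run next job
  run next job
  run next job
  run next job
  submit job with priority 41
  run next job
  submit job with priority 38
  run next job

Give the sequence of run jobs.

insert 53 → {53}
insert 46 → {46, 53}
insert 52 → {46, 52, 53}
insert 29 → {29, 46, 52, 53}
run next job → 29; now {46, 52, 53}
run next job → 46; now {52, 53}
run next job → 52; now {53}
insert 55 → {53, 55}
insert 47 → {47, 53, 55}
run next job → 47; now {53, 55}
insert 44 → {44, 53, 55}
insert 42 → {42, 44, 53, 55}
run next job → 42; now {44, 53, 55}
run next job → 44; now {53, 55}
run next job → 53; now {55}
run next job → 55; now {}
insert 41 → {41}
run next job → 41; now {}
insert 38 → {38}
run next job → 38; now {}

29 → 46 → 52 → 47 → 42 → 44 → 53 → 55 → 41 → 38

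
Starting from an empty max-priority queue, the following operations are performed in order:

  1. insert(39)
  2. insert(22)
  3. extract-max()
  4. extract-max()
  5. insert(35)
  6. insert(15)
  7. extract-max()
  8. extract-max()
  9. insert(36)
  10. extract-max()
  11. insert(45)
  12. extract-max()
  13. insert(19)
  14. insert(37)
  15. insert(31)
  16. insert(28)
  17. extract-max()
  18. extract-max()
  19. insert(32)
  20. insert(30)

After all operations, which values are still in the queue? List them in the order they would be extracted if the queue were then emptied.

[32, 30, 28, 19]

insert 39 → {39}
insert 22 → {39, 22}
extract-max → 39; now {22}
extract-max → 22; now {}
insert 35 → {35}
insert 15 → {35, 15}
extract-max → 35; now {15}
extract-max → 15; now {}
insert 36 → {36}
extract-max → 36; now {}
insert 45 → {45}
extract-max → 45; now {}
insert 19 → {19}
insert 37 → {37, 19}
insert 31 → {37, 31, 19}
insert 28 → {37, 31, 28, 19}
extract-max → 37; now {31, 28, 19}
extract-max → 31; now {28, 19}
insert 32 → {32, 28, 19}
insert 30 → {32, 30, 28, 19}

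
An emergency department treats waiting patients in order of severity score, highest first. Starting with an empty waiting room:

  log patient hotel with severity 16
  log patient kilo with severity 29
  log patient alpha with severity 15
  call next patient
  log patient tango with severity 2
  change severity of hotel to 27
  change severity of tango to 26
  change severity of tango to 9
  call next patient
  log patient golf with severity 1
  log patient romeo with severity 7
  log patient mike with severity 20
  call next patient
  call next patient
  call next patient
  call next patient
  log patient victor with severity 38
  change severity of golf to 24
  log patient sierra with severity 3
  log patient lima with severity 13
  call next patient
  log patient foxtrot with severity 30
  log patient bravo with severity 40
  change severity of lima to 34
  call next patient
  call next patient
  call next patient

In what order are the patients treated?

add hotel (severity 16) → {hotel:16}
add kilo (severity 29) → {kilo:29, hotel:16}
add alpha (severity 15) → {kilo:29, hotel:16, alpha:15}
call next patient → kilo; now {hotel:16, alpha:15}
add tango (severity 2) → {hotel:16, alpha:15, tango:2}
update hotel to severity 27 → {hotel:27, alpha:15, tango:2}
update tango to severity 26 → {hotel:27, tango:26, alpha:15}
update tango to severity 9 → {hotel:27, alpha:15, tango:9}
call next patient → hotel; now {alpha:15, tango:9}
add golf (severity 1) → {alpha:15, tango:9, golf:1}
add romeo (severity 7) → {alpha:15, tango:9, romeo:7, golf:1}
add mike (severity 20) → {mike:20, alpha:15, tango:9, romeo:7, golf:1}
call next patient → mike; now {alpha:15, tango:9, romeo:7, golf:1}
call next patient → alpha; now {tango:9, romeo:7, golf:1}
call next patient → tango; now {romeo:7, golf:1}
call next patient → romeo; now {golf:1}
add victor (severity 38) → {victor:38, golf:1}
update golf to severity 24 → {victor:38, golf:24}
add sierra (severity 3) → {victor:38, golf:24, sierra:3}
add lima (severity 13) → {victor:38, golf:24, lima:13, sierra:3}
call next patient → victor; now {golf:24, lima:13, sierra:3}
add foxtrot (severity 30) → {foxtrot:30, golf:24, lima:13, sierra:3}
add bravo (severity 40) → {bravo:40, foxtrot:30, golf:24, lima:13, sierra:3}
update lima to severity 34 → {bravo:40, lima:34, foxtrot:30, golf:24, sierra:3}
call next patient → bravo; now {lima:34, foxtrot:30, golf:24, sierra:3}
call next patient → lima; now {foxtrot:30, golf:24, sierra:3}
call next patient → foxtrot; now {golf:24, sierra:3}

kilo, hotel, mike, alpha, tango, romeo, victor, bravo, lima, foxtrot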